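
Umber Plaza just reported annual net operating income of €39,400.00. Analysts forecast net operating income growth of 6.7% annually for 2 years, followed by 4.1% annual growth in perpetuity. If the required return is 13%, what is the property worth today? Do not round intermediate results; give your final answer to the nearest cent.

D_1 = 42039.80000
D_2 = 44856.46660
Terminal value at year 2: TV = D_2×(1+g_2)/(r−g_2) = 46695.58173/0.089 = 524669.45765
P_0 = D_1/(1+r)^1 + D_2/(1+r)^2 + TV/(1+r)^2
    = 37203.36283 + 35129.19305 + 410893.14562 = 483225.70150

€483225.70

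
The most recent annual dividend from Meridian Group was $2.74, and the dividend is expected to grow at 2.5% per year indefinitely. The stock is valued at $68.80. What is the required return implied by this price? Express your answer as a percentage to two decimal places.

D₁ = $2.74 × 1.025 = $2.8085
P = D₁/(r − g) ⇒ r = D₁/P + g = $2.8085/$68.80 + 0.025 = 0.040821 + 0.025 = 0.065821

6.58%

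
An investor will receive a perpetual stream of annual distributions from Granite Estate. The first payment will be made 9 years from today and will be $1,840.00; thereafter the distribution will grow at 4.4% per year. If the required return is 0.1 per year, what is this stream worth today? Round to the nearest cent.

$15328.10

Value at end of year 8: C₁ / (r − g) = $1,840.00 / (0.1 − 0.044) = $32,857.1429
Discount to today: PV = $32,857.1429 / (1 + 0.1)^8 = $32,857.1429 / 2.143589 = $15,328.10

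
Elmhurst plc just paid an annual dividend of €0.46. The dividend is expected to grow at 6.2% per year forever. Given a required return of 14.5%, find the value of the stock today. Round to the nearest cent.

D₁ = D₀ × (1 + g) = €0.46 × 1.062 = €0.4885
Growing perpetuity: P = D₁ / (r − g) = €0.4885 / (0.145 − 0.062) = €5.89

€5.89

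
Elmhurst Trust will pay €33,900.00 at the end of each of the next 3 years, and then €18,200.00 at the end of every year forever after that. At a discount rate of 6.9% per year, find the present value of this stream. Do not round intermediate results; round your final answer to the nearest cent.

€305045.27

PV of 3-year annuity: €33,900.00 × [1 − (1+0.069)^−3] / 0.069 = 89127.10555
Perpetuity value at year 3: €18,200.00 / 0.069 = 263768.11594
PV of perpetuity: 263768.11594 / (1+0.069)^3 = 215918.16547
Total PV = 89127.10555 + 215918.16547 = 305045.27102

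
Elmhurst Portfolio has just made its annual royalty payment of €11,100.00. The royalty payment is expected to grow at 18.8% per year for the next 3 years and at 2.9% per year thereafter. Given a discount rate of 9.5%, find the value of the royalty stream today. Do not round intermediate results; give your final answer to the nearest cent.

€260288.15

D_1 = 13186.80000
D_2 = 15665.91840
D_3 = 18611.11106
Terminal value at year 3: TV = D_3×(1+g_2)/(r−g_2) = 19150.83328/0.066 = 290164.14060
P_0 = D_1/(1+r)^1 + D_2/(1+r)^2 + D_3/(1+r)^3 + TV/(1+r)^3
    = 12042.73973 + 13065.54776 + 14175.22442 + 221004.63522 = 260288.14712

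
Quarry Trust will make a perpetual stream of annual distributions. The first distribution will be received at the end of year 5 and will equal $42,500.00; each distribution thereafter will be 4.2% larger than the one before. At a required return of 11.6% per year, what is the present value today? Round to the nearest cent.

Value at end of year 4: C₁ / (r − g) = $42,500.00 / (0.116 − 0.042) = $574,324.3243
Discount to today: PV = $574,324.3243 / (1 + 0.116)^4 = $574,324.3243 / 1.551161 = $370,254.57

$370254.57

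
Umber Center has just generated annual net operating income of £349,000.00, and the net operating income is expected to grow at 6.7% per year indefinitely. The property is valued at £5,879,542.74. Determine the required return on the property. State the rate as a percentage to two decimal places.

D₁ = £349,000.00 × 1.067 = £372,383.0000
P = D₁/(r − g) ⇒ r = D₁/P + g = £372,383.0000/£5,879,542.74 + 0.067 = 0.063335 + 0.067 = 0.130335

13.03%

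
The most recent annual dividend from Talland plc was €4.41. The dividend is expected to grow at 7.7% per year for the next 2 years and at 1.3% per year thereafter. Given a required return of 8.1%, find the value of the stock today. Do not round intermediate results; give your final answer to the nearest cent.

D_1 = 4.74957
D_2 = 5.11529
Terminal value at year 2: TV = D_2×(1+g_2)/(r−g_2) = 5.18179/0.068 = 76.20273
P_0 = D_1/(1+r)^1 + D_2/(1+r)^2 + TV/(1+r)^2
    = 4.39368 + 4.37742 + 65.21074 = 73.98185

€73.98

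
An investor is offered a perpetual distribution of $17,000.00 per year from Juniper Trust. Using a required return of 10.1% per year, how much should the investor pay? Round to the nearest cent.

$168316.83

Level perpetuity: PV = C / r = $17,000.00 / 0.101 = $168,316.83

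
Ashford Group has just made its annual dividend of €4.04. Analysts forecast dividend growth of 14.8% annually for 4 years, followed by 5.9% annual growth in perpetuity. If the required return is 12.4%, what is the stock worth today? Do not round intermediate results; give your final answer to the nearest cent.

€88.67

D_1 = 4.63792
D_2 = 5.32433
D_3 = 6.11233
D_4 = 7.01696
Terminal value at year 4: TV = D_4×(1+g_2)/(r−g_2) = 7.43096/0.065 = 114.32245
P_0 = D_1/(1+r)^1 + D_2/(1+r)^2 + D_3/(1+r)^3 + D_4/(1+r)^4 + TV/(1+r)^4
    = 4.12626 + 4.21437 + 4.30436 + 4.39626 + 71.62527 = 88.66652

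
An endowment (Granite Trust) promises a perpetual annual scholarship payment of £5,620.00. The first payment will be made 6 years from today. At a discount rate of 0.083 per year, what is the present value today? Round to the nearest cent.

£45448.12

Value at end of year 5: C / r = £5,620.00 / 0.083 = £67,710.8434
Discount to today: PV = £67,710.8434 / (1 + 0.083)^5 = £67,710.8434 / 1.489849 = £45,448.12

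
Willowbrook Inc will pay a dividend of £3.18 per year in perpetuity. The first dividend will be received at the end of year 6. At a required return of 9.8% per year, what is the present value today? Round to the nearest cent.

£20.33

Value at end of year 5: C / r = £3.18 / 0.098 = £32.4490
Discount to today: PV = £32.4490 / (1 + 0.098)^5 = £32.4490 / 1.595922 = £20.33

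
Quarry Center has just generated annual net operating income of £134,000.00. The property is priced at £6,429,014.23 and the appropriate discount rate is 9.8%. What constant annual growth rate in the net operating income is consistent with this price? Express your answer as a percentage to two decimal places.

P = D₀(1+g)/(r−g) ⇒ P(r−g) = D₀(1+g) ⇒ g(P+D₀) = P·r − D₀
g = (P·r − D₀)/(P + D₀) = (£6,429,014.23×0.098 − £134,000.00) / (£6,429,014.23 + £134,000.00) = 0.075582

7.56%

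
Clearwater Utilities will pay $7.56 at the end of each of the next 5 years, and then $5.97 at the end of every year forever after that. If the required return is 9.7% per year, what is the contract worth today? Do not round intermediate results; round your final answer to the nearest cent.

$67.62

PV of 5-year annuity: $7.56 × [1 − (1+0.097)^−5] / 0.097 = 28.87934
Perpetuity value at year 5: $5.97 / 0.097 = 61.54639
PV of perpetuity: 61.54639 / (1+0.097)^5 = 38.74088
Total PV = 28.87934 + 38.74088 = 67.62022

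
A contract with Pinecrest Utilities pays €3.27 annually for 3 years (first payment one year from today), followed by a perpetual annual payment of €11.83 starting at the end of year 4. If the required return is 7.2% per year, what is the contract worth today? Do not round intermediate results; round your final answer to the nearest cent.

PV of 3-year annuity: €3.27 × [1 − (1+0.072)^−3] / 0.072 = 8.55025
Perpetuity value at year 3: €11.83 / 0.072 = 164.30556
PV of perpetuity: 164.30556 / (1+0.072)^3 = 133.37299
Total PV = 8.55025 + 133.37299 = 141.92324

€141.92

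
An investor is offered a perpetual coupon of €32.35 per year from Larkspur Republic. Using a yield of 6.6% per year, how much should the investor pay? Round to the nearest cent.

Level perpetuity: PV = C / r = €32.35 / 0.066 = €490.15

€490.15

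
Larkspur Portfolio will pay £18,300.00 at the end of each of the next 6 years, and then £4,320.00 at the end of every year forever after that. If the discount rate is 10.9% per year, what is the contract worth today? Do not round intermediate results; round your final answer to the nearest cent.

PV of 6-year annuity: £18,300.00 × [1 − (1+0.109)^−6] / 0.109 = 77642.38024
Perpetuity value at year 6: £4,320.00 / 0.109 = 39633.02752
PV of perpetuity: 39633.02752 / (1+0.109)^6 = 21304.33448
Total PV = 77642.38024 + 21304.33448 = 98946.71473

£98946.71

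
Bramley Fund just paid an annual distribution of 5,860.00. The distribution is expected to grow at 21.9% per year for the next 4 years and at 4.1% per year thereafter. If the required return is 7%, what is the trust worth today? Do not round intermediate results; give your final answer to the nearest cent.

387165.89

D_1 = 7143.34000
D_2 = 8707.73146
D_3 = 10614.72465
D_4 = 12939.34935
Terminal value at year 4: TV = D_4×(1+g_2)/(r−g_2) = 13469.86267/0.029 = 464478.02315
P_0 = D_1/(1+r)^1 + D_2/(1+r)^2 + D_3/(1+r)^3 + D_4/(1+r)^4 + TV/(1+r)^4
    = 6676.01869 + 7605.66989 + 8664.77720 + 9871.36766 + 354348.05996 = 387165.89341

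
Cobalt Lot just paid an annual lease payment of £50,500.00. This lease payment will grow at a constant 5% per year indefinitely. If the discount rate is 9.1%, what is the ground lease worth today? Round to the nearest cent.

£1293292.68

D₁ = D₀ × (1 + g) = £50,500.00 × 1.05 = £53,025.0000
Growing perpetuity: P = D₁ / (r − g) = £53,025.0000 / (0.091 − 0.05) = £1,293,292.68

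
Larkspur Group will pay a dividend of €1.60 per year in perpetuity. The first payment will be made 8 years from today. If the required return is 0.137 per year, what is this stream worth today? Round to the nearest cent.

Value at end of year 7: C / r = €1.60 / 0.137 = €11.6788
Discount to today: PV = €11.6788 / (1 + 0.137)^7 = €11.6788 / 2.456537 = €4.75

€4.75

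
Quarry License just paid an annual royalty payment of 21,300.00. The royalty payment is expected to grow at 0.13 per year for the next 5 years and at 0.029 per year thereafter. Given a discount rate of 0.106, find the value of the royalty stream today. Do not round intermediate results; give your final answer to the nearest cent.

430535.96

D_1 = 24069.00000
D_2 = 27197.97000
D_3 = 30733.70610
D_4 = 34729.08789
D_5 = 39243.86932
Terminal value at year 5: TV = D_5×(1+g_2)/(r−g_2) = 40381.94153/0.077 = 524440.79908
P_0 = D_1/(1+r)^1 + D_2/(1+r)^2 + D_3/(1+r)^3 + D_4/(1+r)^4 + D_5/(1+r)^5 + TV/(1+r)^5
    = 21762.20615 + 22234.44209 + 22716.92546 + 23209.87863 + 23713.52880 + 316898.97582 = 430535.95695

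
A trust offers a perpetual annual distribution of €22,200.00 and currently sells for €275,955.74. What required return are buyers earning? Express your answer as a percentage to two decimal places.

P = C/r ⇒ r = C/P = €22,200.00/€275,955.74 = 0.080448

8.04%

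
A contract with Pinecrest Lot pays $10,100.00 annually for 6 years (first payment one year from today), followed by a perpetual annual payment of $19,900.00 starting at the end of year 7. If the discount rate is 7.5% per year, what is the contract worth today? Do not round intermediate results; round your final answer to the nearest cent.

$219333.64

PV of 6-year annuity: $10,100.00 × [1 − (1+0.075)^−6] / 0.075 = 47407.84885
Perpetuity value at year 6: $19,900.00 / 0.075 = 265333.33333
PV of perpetuity: 265333.33333 / (1+0.075)^6 = 171925.78957
Total PV = 47407.84885 + 171925.78957 = 219333.63841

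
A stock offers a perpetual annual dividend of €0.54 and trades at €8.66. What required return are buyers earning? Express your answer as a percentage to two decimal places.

P = C/r ⇒ r = C/P = €0.54/€8.66 = 0.062356

6.24%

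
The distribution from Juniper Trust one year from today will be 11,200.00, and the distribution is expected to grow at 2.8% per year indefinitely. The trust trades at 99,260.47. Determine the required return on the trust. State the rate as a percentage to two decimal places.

P = D₁/(r − g) ⇒ r = D₁/P + g = 11,200.0000/99,260.47 + 0.028 = 0.112834 + 0.028 = 0.140834

14.08%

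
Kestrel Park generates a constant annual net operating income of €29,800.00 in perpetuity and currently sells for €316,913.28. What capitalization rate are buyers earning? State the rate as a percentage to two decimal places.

9.40%

P = C/r ⇒ r = C/P = €29,800.00/€316,913.28 = 0.094032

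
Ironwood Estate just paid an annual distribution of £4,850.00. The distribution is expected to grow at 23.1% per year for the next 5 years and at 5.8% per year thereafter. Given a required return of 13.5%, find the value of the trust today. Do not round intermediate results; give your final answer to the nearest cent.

£131153.75

D_1 = 5970.35000
D_2 = 7349.50085
D_3 = 9047.23555
D_4 = 11137.14696
D_5 = 13709.82790
Terminal value at year 5: TV = D_5×(1+g_2)/(r−g_2) = 14504.99792/0.077 = 188376.59641
P_0 = D_1/(1+r)^1 + D_2/(1+r)^2 + D_3/(1+r)^3 + D_4/(1+r)^4 + D_5/(1+r)^5 + TV/(1+r)^5
    = 5260.22026 + 5705.13757 + 6187.68665 + 6711.05046 + 7278.68116 + 100010.96969 = 131153.74580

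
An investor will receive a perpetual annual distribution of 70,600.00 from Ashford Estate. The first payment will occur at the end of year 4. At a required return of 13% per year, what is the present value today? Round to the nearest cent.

376379.55

Value at end of year 3: C / r = 70,600.00 / 0.13 = 543,076.9231
Discount to today: PV = 543,076.9231 / (1 + 0.13)^3 = 543,076.9231 / 1.442897 = 376,379.55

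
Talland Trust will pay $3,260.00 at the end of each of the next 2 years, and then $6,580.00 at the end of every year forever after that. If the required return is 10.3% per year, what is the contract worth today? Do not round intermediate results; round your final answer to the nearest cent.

$58144.63

PV of 2-year annuity: $3,260.00 × [1 − (1+0.103)^−2] / 0.103 = 5635.15476
Perpetuity value at year 2: $6,580.00 / 0.103 = 63883.49515
PV of perpetuity: 63883.49515 / (1+0.103)^2 = 52509.47112
Total PV = 5635.15476 + 52509.47112 = 58144.62588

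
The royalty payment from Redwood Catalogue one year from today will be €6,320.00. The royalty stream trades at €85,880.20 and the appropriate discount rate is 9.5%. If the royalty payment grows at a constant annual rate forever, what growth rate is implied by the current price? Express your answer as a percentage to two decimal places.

P = D₁/(r−g) ⇒ g = r − D₁/P = 0.095 − €6,320.00/€85,880.20 = 0.021409

2.14%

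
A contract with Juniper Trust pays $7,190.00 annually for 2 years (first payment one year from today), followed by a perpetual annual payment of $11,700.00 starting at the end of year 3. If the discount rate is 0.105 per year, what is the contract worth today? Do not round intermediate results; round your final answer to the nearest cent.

PV of 2-year annuity: $7,190.00 × [1 − (1+0.105)^−2] / 0.105 = 12395.28265
Perpetuity value at year 2: $11,700.00 / 0.105 = 111428.57143
PV of perpetuity: 111428.57143 / (1+0.105)^2 = 91258.22275
Total PV = 12395.28265 + 91258.22275 = 103653.50540

$103653.51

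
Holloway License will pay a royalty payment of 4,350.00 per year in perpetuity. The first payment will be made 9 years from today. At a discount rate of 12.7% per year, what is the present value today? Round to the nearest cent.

Value at end of year 8: C / r = 4,350.00 / 0.127 = 34,251.9685
Discount to today: PV = 34,251.9685 / (1 + 0.127)^8 = 34,251.9685 / 2.602504 = 13,161.16

13161.16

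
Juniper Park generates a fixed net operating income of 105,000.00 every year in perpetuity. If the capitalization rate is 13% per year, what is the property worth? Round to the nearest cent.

Level perpetuity: PV = C / r = 105,000.00 / 0.13 = 807,692.31

807692.31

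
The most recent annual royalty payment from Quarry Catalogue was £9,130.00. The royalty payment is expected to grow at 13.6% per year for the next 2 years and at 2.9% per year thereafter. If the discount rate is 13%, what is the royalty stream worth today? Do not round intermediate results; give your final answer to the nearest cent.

D_1 = 10371.68000
D_2 = 11782.22848
Terminal value at year 2: TV = D_2×(1+g_2)/(r−g_2) = 12123.91311/0.101 = 120038.74362
P_0 = D_1/(1+r)^1 + D_2/(1+r)^2 + TV/(1+r)^2
    = 9178.47788 + 9227.21316 + 94007.94394 = 112413.63498

£112413.63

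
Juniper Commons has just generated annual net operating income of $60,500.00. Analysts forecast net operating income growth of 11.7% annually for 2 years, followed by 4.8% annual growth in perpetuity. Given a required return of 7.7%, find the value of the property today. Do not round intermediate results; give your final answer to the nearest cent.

$2479587.65

D_1 = 67578.50000
D_2 = 75485.18450
Terminal value at year 2: TV = D_2×(1+g_2)/(r−g_2) = 79108.47336/0.029 = 2727878.39159
P_0 = D_1/(1+r)^1 + D_2/(1+r)^2 + TV/(1+r)^2
    = 62746.98236 + 65077.41810 + 2351763.24722 = 2479587.64768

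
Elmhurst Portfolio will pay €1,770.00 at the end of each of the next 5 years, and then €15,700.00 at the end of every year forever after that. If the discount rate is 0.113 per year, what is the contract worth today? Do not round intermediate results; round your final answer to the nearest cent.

PV of 5-year annuity: €1,770.00 × [1 − (1+0.113)^−5] / 0.113 = 6492.66808
Perpetuity value at year 5: €15,700.00 / 0.113 = 138938.05310
PV of perpetuity: 138938.05310 / (1+0.113)^5 = 81347.72040
Total PV = 6492.66808 + 81347.72040 = 87840.38848

€87840.39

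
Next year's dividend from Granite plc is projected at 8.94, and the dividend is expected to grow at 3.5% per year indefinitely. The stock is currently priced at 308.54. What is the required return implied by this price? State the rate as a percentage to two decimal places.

P = D₁/(r − g) ⇒ r = D₁/P + g = 8.9400/308.54 + 0.035 = 0.028975 + 0.035 = 0.063975

6.40%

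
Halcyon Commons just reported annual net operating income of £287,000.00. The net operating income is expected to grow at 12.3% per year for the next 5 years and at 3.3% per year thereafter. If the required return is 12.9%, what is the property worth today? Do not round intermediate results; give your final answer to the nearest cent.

£4419328.72

D_1 = 322301.00000
D_2 = 361944.02300
D_3 = 406463.13783
D_4 = 456458.10378
D_5 = 512602.45055
Terminal value at year 5: TV = D_5×(1+g_2)/(r−g_2) = 529518.33142/0.096 = 5515815.95224
P_0 = D_1/(1+r)^1 + D_2/(1+r)^2 + D_3/(1+r)^3 + D_4/(1+r)^4 + D_5/(1+r)^5 + TV/(1+r)^5
    = 285474.75642 + 283957.61865 + 282448.54362 + 280947.48847 + 279454.41059 + 3007045.89729 = 4419328.71506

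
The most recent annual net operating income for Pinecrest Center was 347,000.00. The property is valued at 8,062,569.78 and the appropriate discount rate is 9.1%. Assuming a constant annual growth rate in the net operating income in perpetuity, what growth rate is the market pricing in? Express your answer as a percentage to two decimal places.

P = D₀(1+g)/(r−g) ⇒ P(r−g) = D₀(1+g) ⇒ g(P+D₀) = P·r − D₀
g = (P·r − D₀)/(P + D₀) = (8,062,569.78×0.091 − 347,000.00) / (8,062,569.78 + 347,000.00) = 0.045983

4.60%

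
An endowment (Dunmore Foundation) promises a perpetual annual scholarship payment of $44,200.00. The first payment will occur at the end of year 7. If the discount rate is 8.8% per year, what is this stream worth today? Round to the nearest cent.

$302807.22

Value at end of year 6: C / r = $44,200.00 / 0.088 = $502,272.7273
Discount to today: PV = $502,272.7273 / (1 + 0.088)^6 = $502,272.7273 / 1.658721 = $302,807.22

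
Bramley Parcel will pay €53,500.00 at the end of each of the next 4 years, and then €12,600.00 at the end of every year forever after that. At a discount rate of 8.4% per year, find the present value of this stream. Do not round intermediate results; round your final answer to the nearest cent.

PV of 4-year annuity: €53,500.00 × [1 − (1+0.084)^−4] / 0.084 = 175632.47071
Perpetuity value at year 4: €12,600.00 / 0.084 = 150000.00000
PV of perpetuity: 150000.00000 / (1+0.084)^4 = 108636.09101
Total PV = 175632.47071 + 108636.09101 = 284268.56172

€284268.56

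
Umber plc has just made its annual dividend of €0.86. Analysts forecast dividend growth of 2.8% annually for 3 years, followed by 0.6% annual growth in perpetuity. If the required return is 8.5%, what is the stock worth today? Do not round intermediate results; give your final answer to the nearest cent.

€11.63

D_1 = 0.88408
D_2 = 0.90883
D_3 = 0.93428
Terminal value at year 3: TV = D_3×(1+g_2)/(r−g_2) = 0.93989/0.079 = 11.89731
P_0 = D_1/(1+r)^1 + D_2/(1+r)^2 + D_3/(1+r)^3 + TV/(1+r)^3
    = 0.81482 + 0.77201 + 0.73146 + 9.31450 = 11.63279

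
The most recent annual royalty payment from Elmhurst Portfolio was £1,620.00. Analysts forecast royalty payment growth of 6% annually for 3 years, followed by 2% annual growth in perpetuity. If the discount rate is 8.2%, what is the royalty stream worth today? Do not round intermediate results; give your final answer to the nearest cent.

D_1 = 1717.20000
D_2 = 1820.23200
D_3 = 1929.44592
Terminal value at year 3: TV = D_3×(1+g_2)/(r−g_2) = 1968.03484/0.062 = 31742.49739
P_0 = D_1/(1+r)^1 + D_2/(1+r)^2 + D_3/(1+r)^3 + TV/(1+r)^3
    = 1587.06100 + 1554.79174 + 1523.17860 + 25058.74463 = 29723.77596

£29723.78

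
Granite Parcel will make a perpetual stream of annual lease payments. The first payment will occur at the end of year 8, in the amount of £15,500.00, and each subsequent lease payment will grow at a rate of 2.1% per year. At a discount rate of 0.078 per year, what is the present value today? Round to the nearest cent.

Value at end of year 7: C₁ / (r − g) = £15,500.00 / (0.078 − 0.021) = £271,929.8246
Discount to today: PV = £271,929.8246 / (1 + 0.078)^7 = £271,929.8246 / 1.691731 = £160,740.57

£160740.57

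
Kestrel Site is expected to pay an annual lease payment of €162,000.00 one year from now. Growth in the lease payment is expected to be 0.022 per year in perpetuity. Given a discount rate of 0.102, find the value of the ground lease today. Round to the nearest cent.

Growing perpetuity: P = D₁ / (r − g) = €162,000.0000 / (0.102 − 0.022) = €2,025,000.00

€2025000.00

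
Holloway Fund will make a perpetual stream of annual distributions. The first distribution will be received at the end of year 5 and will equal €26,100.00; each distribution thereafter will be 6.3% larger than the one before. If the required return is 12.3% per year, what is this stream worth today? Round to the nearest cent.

Value at end of year 4: C₁ / (r − g) = €26,100.00 / (0.123 − 0.063) = €435,000.0000
Discount to today: PV = €435,000.0000 / (1 + 0.123)^4 = €435,000.0000 / 1.590446 = €273,508.12

€273508.12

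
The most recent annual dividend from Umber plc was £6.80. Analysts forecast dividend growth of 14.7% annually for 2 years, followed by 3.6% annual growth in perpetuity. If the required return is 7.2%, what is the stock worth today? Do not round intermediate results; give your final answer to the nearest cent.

£239.09

D_1 = 7.79960
D_2 = 8.94614
Terminal value at year 2: TV = D_2×(1+g_2)/(r−g_2) = 9.26820/0.036 = 257.45006
P_0 = D_1/(1+r)^1 + D_2/(1+r)^2 + TV/(1+r)^2
    = 7.27575 + 7.78478 + 224.02858 = 239.08911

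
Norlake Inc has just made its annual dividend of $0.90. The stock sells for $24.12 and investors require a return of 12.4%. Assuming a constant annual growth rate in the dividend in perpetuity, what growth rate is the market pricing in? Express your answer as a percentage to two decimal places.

P = D₀(1+g)/(r−g) ⇒ P(r−g) = D₀(1+g) ⇒ g(P+D₀) = P·r − D₀
g = (P·r − D₀)/(P + D₀) = ($24.12×0.124 − $0.90) / ($24.12 + $0.90) = 0.083568

8.36%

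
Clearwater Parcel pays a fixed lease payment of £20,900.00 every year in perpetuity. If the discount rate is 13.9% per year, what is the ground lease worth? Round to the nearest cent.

£150359.71

Level perpetuity: PV = C / r = £20,900.00 / 0.139 = £150,359.71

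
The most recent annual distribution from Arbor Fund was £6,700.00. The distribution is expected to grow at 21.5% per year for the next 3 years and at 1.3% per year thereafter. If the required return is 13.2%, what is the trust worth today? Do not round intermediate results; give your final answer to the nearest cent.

D_1 = 8140.50000
D_2 = 9890.70750
D_3 = 12017.20961
Terminal value at year 3: TV = D_3×(1+g_2)/(r−g_2) = 12173.43334/0.119 = 102297.75914
P_0 = D_1/(1+r)^1 + D_2/(1+r)^2 + D_3/(1+r)^3 + TV/(1+r)^3
    = 7191.25442 + 7718.52837 + 8284.46287 + 70522.36042 = 93716.60608

£93716.61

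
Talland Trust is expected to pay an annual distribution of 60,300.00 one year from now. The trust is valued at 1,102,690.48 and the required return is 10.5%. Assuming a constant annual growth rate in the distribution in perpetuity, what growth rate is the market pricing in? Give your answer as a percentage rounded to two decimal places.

P = D₁/(r−g) ⇒ g = r − D₁/P = 0.105 − 60,300.00/1,102,690.48 = 0.050316

5.03%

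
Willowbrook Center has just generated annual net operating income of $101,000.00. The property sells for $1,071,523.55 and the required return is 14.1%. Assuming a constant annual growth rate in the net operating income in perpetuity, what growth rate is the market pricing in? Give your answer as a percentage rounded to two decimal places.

4.27%

P = D₀(1+g)/(r−g) ⇒ P(r−g) = D₀(1+g) ⇒ g(P+D₀) = P·r − D₀
g = (P·r − D₀)/(P + D₀) = ($1,071,523.55×0.141 − $101,000.00) / ($1,071,523.55 + $101,000.00) = 0.042715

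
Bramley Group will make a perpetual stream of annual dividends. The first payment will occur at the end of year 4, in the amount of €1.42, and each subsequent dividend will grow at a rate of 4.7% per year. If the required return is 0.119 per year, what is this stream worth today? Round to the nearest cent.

€14.08

Value at end of year 3: C₁ / (r − g) = €1.42 / (0.119 − 0.047) = €19.7222
Discount to today: PV = €19.7222 / (1 + 0.119)^3 = €19.7222 / 1.401168 = €14.08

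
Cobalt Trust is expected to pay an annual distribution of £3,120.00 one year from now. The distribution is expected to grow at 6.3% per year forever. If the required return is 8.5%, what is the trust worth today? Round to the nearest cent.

£141818.18

Growing perpetuity: P = D₁ / (r − g) = £3,120.0000 / (0.085 − 0.063) = £141,818.18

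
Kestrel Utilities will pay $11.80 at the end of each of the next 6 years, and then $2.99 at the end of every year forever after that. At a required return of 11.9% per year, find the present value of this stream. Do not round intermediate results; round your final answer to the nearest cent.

PV of 6-year annuity: $11.80 × [1 − (1+0.119)^−6] / 0.119 = 48.65232
Perpetuity value at year 6: $2.99 / 0.119 = 25.12605
PV of perpetuity: 25.12605 / (1+0.119)^6 = 12.79805
Total PV = 48.65232 + 12.79805 = 61.45037

$61.45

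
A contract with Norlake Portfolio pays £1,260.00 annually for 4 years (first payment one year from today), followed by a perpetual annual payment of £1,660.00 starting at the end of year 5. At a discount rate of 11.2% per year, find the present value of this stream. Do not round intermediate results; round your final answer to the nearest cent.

PV of 4-year annuity: £1,260.00 × [1 − (1+0.112)^−4] / 0.112 = 3892.44744
Perpetuity value at year 4: £1,660.00 / 0.112 = 14821.42857
PV of perpetuity: 14821.42857 / (1+0.112)^4 = 9693.28354
Total PV = 3892.44744 + 9693.28354 = 13585.73097

£13585.73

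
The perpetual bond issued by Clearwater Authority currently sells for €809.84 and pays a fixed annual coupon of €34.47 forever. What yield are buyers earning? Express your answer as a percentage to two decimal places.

4.26%

P = C/r ⇒ r = C/P = €34.47/€809.84 = 0.042564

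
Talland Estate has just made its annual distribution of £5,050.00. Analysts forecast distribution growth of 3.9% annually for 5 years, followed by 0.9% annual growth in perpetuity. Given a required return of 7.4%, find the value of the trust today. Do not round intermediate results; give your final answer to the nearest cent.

£89310.18

D_1 = 5246.95000
D_2 = 5451.58105
D_3 = 5664.19271
D_4 = 5885.09623
D_5 = 6114.61498
Terminal value at year 5: TV = D_5×(1+g_2)/(r−g_2) = 6169.64651/0.065 = 94917.63868
P_0 = D_1/(1+r)^1 + D_2/(1+r)^2 + D_3/(1+r)^3 + D_4/(1+r)^4 + D_5/(1+r)^5 + TV/(1+r)^5
    = 4885.42831 + 4726.21975 + 4572.19955 + 4423.19863 + 4279.05343 + 66424.07552 = 89310.17519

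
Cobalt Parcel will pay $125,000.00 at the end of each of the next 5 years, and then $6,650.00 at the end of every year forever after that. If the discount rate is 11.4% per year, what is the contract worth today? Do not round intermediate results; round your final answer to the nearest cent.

$491376.87

PV of 5-year annuity: $125,000.00 × [1 − (1+0.114)^−5] / 0.114 = 457375.93825
Perpetuity value at year 5: $6,650.00 / 0.114 = 58333.33333
PV of perpetuity: 58333.33333 / (1+0.114)^5 = 34000.93342
Total PV = 457375.93825 + 34000.93342 = 491376.87166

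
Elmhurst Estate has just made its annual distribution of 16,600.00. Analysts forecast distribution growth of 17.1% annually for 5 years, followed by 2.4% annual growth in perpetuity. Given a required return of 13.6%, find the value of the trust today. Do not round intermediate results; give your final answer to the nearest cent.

D_1 = 19438.60000
D_2 = 22762.60060
D_3 = 26655.00530
D_4 = 31213.01121
D_5 = 36550.43613
Terminal value at year 5: TV = D_5×(1+g_2)/(r−g_2) = 37427.64659/0.112 = 334175.41601
P_0 = D_1/(1+r)^1 + D_2/(1+r)^2 + D_3/(1+r)^3 + D_4/(1+r)^4 + D_5/(1+r)^5 + TV/(1+r)^5
    = 17111.44366 + 17638.64483 + 18182.08899 + 18742.27660 + 19319.72350 + 176637.47197 = 267631.64955

267631.65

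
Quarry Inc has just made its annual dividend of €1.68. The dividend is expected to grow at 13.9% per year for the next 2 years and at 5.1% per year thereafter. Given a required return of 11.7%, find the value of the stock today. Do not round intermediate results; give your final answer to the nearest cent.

D_1 = 1.91352
D_2 = 2.17950
Terminal value at year 2: TV = D_2×(1+g_2)/(r−g_2) = 2.29065/0.066 = 34.70687
P_0 = D_1/(1+r)^1 + D_2/(1+r)^2 + TV/(1+r)^2
    = 1.71309 + 1.74683 + 27.81693 = 31.27685

€31.28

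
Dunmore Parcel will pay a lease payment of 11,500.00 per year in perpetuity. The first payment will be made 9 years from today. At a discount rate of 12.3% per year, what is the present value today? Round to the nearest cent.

Value at end of year 8: C / r = 11,500.00 / 0.123 = 93,495.9350
Discount to today: PV = 93,495.9350 / (1 + 0.123)^8 = 93,495.9350 / 2.529520 = 36,961.93

36961.93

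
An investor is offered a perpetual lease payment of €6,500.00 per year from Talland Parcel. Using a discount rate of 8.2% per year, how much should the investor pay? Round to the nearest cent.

Level perpetuity: PV = C / r = €6,500.00 / 0.082 = €79,268.29

€79268.29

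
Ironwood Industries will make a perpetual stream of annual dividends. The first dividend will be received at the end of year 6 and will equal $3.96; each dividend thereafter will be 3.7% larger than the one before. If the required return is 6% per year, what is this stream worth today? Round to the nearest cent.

$128.66

Value at end of year 5: C₁ / (r − g) = $3.96 / (0.06 − 0.037) = $172.1739
Discount to today: PV = $172.1739 / (1 + 0.06)^5 = $172.1739 / 1.338226 = $128.66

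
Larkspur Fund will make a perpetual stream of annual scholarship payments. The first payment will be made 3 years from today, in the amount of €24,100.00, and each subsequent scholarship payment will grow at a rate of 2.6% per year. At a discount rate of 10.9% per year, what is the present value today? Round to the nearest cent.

€236089.06

Value at end of year 2: C₁ / (r − g) = €24,100.00 / (0.109 − 0.026) = €290,361.4458
Discount to today: PV = €290,361.4458 / (1 + 0.109)^2 = €290,361.4458 / 1.229881 = €236,089.06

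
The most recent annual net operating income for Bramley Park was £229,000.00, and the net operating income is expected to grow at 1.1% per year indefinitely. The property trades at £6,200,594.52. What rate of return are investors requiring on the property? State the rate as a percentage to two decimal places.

4.83%

D₁ = £229,000.00 × 1.011 = £231,519.0000
P = D₁/(r − g) ⇒ r = D₁/P + g = £231,519.0000/£6,200,594.52 + 0.011 = 0.037338 + 0.011 = 0.048338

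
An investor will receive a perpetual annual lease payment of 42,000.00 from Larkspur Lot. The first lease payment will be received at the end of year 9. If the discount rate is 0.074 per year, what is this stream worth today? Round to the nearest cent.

Value at end of year 8: C / r = 42,000.00 / 0.074 = 567,567.5676
Discount to today: PV = 567,567.5676 / (1 + 0.074)^8 = 567,567.5676 / 1.770249 = 320,614.62

320614.62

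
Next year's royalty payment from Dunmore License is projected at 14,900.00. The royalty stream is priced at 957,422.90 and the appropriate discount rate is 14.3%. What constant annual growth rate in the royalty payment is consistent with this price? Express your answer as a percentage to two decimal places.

12.74%

P = D₁/(r−g) ⇒ g = r − D₁/P = 0.143 − 14,900.00/957,422.90 = 0.127437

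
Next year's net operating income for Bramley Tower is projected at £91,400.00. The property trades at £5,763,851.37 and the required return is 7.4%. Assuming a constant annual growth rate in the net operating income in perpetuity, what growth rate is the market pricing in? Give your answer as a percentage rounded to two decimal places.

P = D₁/(r−g) ⇒ g = r − D₁/P = 0.074 − £91,400.00/£5,763,851.37 = 0.058143

5.81%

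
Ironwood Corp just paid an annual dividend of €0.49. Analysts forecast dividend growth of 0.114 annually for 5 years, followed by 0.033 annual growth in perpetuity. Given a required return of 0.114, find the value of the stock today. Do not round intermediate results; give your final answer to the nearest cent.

D_1 = 0.54586
D_2 = 0.60809
D_3 = 0.67741
D_4 = 0.75463
D_5 = 0.84066
Terminal value at year 5: TV = D_5×(1+g_2)/(r−g_2) = 0.86841/0.081 = 10.72105
P_0 = D_1/(1+r)^1 + D_2/(1+r)^2 + D_3/(1+r)^3 + D_4/(1+r)^4 + D_5/(1+r)^5 + TV/(1+r)^5
    = 0.49000 + 0.49000 + 0.49000 + 0.49000 + 0.49000 + 6.24901 = 8.69901

€8.70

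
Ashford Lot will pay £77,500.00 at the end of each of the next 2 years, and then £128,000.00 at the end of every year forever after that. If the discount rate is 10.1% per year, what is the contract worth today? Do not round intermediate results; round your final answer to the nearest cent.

PV of 2-year annuity: £77,500.00 × [1 − (1+0.101)^−2] / 0.101 = 134323.84563
Perpetuity value at year 2: £128,000.00 / 0.101 = 1267326.73267
PV of perpetuity: 1267326.73267 / (1+0.101)^2 = 1045475.73602
Total PV = 134323.84563 + 1045475.73602 = 1179799.58165

£1179799.58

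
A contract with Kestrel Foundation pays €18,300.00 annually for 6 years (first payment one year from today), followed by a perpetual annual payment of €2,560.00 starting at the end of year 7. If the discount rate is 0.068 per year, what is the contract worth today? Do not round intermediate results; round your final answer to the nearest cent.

€113137.87

PV of 6-year annuity: €18,300.00 × [1 − (1+0.068)^−6] / 0.068 = 87768.85762
Perpetuity value at year 6: €2,560.00 / 0.068 = 37647.05882
PV of perpetuity: 37647.05882 / (1+0.068)^6 = 25369.01098
Total PV = 87768.85762 + 25369.01098 = 113137.86860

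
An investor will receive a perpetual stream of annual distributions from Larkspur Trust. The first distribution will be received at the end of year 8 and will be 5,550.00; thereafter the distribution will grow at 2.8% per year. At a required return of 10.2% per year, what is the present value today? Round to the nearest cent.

38000.57

Value at end of year 7: C₁ / (r − g) = 5,550.00 / (0.102 − 0.028) = 75,000.0000
Discount to today: PV = 75,000.0000 / (1 + 0.102)^7 = 75,000.0000 / 1.973655 = 38,000.57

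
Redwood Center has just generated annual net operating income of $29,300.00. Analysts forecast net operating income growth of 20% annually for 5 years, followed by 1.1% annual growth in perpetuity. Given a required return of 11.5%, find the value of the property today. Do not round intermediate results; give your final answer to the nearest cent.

D_1 = 35160.00000
D_2 = 42192.00000
D_3 = 50630.40000
D_4 = 60756.48000
D_5 = 72907.77600
Terminal value at year 5: TV = D_5×(1+g_2)/(r−g_2) = 73709.76154/0.104 = 708747.70708
P_0 = D_1/(1+r)^1 + D_2/(1+r)^2 + D_3/(1+r)^3 + D_4/(1+r)^4 + D_5/(1+r)^5 + TV/(1+r)^5
    = 31533.63229 + 33937.54147 + 36524.70831 + 39309.10312 + 42305.76120 + 411260.81323 = 594871.55963

$594871.56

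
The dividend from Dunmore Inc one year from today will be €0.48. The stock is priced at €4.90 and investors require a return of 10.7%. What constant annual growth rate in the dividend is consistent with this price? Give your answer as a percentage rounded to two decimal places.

0.90%

P = D₁/(r−g) ⇒ g = r − D₁/P = 0.107 − €0.48/€4.90 = 0.009041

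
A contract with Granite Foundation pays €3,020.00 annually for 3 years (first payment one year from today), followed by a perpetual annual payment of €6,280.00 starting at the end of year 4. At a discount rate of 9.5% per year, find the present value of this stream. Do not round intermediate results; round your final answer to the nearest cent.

€57926.23

PV of 3-year annuity: €3,020.00 × [1 − (1+0.095)^−3] / 0.095 = 7576.89862
Perpetuity value at year 3: €6,280.00 / 0.095 = 66105.26316
PV of perpetuity: 66105.26316 / (1+0.095)^3 = 50349.32828
Total PV = 7576.89862 + 50349.32828 = 57926.22690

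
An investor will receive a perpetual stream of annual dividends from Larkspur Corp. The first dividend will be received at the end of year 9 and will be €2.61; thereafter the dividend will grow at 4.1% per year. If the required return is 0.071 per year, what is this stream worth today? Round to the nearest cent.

Value at end of year 8: C₁ / (r − g) = €2.61 / (0.071 − 0.041) = €87.0000
Discount to today: PV = €87.0000 / (1 + 0.071)^8 = €87.0000 / 1.731075 = €50.26

€50.26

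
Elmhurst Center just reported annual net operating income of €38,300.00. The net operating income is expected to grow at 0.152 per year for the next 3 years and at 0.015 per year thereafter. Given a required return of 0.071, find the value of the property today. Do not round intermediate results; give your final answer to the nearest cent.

€997077.35

D_1 = 44121.60000
D_2 = 50828.08320
D_3 = 58553.95185
Terminal value at year 3: TV = D_3×(1+g_2)/(r−g_2) = 59432.26112/0.056 = 1061290.37722
P_0 = D_1/(1+r)^1 + D_2/(1+r)^2 + D_3/(1+r)^3 + TV/(1+r)^3
    = 41196.63866 + 44312.35082 + 47663.70509 + 863904.65469 = 997077.34926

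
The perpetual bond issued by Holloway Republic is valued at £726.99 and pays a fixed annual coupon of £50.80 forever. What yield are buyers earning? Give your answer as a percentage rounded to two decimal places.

6.99%

P = C/r ⇒ r = C/P = £50.80/£726.99 = 0.069877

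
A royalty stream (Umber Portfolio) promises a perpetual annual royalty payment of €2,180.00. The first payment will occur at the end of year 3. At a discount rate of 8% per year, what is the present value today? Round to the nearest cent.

€23362.48

Value at end of year 2: C / r = €2,180.00 / 0.08 = €27,250.0000
Discount to today: PV = €27,250.0000 / (1 + 0.08)^2 = €27,250.0000 / 1.166400 = €23,362.48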